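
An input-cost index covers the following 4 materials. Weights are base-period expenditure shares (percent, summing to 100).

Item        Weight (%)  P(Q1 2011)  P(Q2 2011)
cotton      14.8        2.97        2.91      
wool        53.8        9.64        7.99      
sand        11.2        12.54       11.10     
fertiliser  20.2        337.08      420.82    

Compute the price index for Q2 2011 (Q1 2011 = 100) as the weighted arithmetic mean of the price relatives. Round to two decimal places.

cotton: 14.8 × (2.91/2.97) = 14.8 × 0.979798 = 14.5010
wool: 53.8 × (7.99/9.64) = 53.8 × 0.828838 = 44.5915
sand: 11.2 × (11.10/12.54) = 11.2 × 0.885167 = 9.9139
fertiliser: 20.2 × (420.82/337.08) = 20.2 × 1.248428 = 25.2182
Index = Σ wᵢ·(p₁ᵢ/p₀ᵢ) = 14.5010 + 44.5915 + 9.9139 + 25.2182 = 94.2246

94.22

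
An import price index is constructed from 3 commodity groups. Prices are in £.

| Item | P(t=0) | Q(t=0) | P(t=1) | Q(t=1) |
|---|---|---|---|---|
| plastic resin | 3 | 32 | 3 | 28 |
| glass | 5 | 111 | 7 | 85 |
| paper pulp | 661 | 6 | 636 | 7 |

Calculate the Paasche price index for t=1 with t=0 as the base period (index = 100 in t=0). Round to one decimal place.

Paasche price index uses current-period quantities as weights.
ΣP(t=1)·Q(t=1) = 3×28 + 7×85 + 636×7 = 84 + 595 + 4452 = 5131
ΣP(t=0)·Q(t=1) = 3×28 + 5×85 + 661×7 = 84 + 425 + 4627 = 5136
Index = 5131 / 5136 × 100 = 99.9026

99.9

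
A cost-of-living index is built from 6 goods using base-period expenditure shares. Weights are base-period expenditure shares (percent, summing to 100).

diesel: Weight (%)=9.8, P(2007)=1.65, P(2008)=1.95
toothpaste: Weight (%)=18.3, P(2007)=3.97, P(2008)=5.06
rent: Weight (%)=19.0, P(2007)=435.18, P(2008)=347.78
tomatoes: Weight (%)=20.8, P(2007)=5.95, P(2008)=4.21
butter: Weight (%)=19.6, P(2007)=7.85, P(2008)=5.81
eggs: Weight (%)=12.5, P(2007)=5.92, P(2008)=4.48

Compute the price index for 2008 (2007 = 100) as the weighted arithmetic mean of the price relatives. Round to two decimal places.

88.77

diesel: 9.8 × (1.95/1.65) = 9.8 × 1.181818 = 11.5818
toothpaste: 18.3 × (5.06/3.97) = 18.3 × 1.274559 = 23.3244
rent: 19.0 × (347.78/435.18) = 19.0 × 0.799164 = 15.1841
tomatoes: 20.8 × (4.21/5.95) = 20.8 × 0.707563 = 14.7173
butter: 19.6 × (5.81/7.85) = 19.6 × 0.740127 = 14.5065
eggs: 12.5 × (4.48/5.92) = 12.5 × 0.756757 = 9.4595
Index = Σ wᵢ·(p₁ᵢ/p₀ᵢ) = 11.5818 + 23.3244 + 15.1841 + 14.7173 + 14.5065 + 9.4595 = 88.7736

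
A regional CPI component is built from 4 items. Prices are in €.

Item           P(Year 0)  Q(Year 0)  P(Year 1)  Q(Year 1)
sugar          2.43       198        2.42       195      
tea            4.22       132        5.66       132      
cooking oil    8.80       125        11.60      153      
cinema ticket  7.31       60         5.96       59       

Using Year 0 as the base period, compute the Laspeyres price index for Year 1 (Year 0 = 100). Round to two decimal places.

117.74

Laspeyres price index uses base-period quantities as weights.
ΣP(Year 1)·Q(Year 0) = 2.42×198 + 5.66×132 + 11.60×125 + 5.96×60 = 479.16 + 747.12 + 1450 + 357.6 = 3033.88
ΣP(Year 0)·Q(Year 0) = 2.43×198 + 4.22×132 + 8.80×125 + 7.31×60 = 481.14 + 557.04 + 1100 + 438.6 = 2576.78
Index = 3033.88 / 2576.78 × 100 = 117.7392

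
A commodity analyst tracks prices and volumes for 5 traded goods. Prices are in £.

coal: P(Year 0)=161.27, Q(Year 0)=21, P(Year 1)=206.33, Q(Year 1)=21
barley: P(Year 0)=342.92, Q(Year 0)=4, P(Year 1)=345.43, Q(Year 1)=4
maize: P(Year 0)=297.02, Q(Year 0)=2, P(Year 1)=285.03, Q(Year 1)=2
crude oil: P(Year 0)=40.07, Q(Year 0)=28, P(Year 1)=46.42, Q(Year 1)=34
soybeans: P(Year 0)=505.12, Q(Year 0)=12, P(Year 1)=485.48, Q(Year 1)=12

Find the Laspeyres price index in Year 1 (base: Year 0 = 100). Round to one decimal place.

107.0

Laspeyres price index uses base-period quantities as weights.
ΣP(Year 1)·Q(Year 0) = 206.33×21 + 345.43×4 + 285.03×2 + 46.42×28 + 485.48×12 = 4332.93 + 1381.72 + 570.06 + 1299.76 + 5825.76 = 13410.23
ΣP(Year 0)·Q(Year 0) = 161.27×21 + 342.92×4 + 297.02×2 + 40.07×28 + 505.12×12 = 3386.67 + 1371.68 + 594.04 + 1121.96 + 6061.44 = 12535.79
Index = 13410.23 / 12535.79 × 100 = 106.9755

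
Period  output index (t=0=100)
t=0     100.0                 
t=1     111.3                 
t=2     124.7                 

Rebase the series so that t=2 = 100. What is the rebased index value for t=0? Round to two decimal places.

80.19

Rebased(t=0) = 100.0 / 124.7 × 100 = 80.1925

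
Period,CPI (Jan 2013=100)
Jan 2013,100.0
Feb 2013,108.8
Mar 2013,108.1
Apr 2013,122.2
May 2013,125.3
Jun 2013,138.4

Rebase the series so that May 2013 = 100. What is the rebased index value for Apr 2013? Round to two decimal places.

97.53

Rebased(Apr 2013) = 122.2 / 125.3 × 100 = 97.5259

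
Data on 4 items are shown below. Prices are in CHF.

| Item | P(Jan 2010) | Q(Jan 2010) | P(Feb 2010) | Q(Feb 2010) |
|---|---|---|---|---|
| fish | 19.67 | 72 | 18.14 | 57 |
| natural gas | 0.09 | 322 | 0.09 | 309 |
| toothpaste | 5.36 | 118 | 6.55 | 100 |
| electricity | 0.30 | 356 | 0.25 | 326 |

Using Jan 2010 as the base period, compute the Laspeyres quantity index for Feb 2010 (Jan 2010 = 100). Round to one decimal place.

Laspeyres quantity index uses base-period prices as weights.
ΣP(Jan 2010)·Q(Feb 2010) = 19.67×57 + 0.09×309 + 5.36×100 + 0.30×326 = 1121.19 + 27.81 + 536 + 97.8 = 1782.8
ΣP(Jan 2010)·Q(Jan 2010) = 19.67×72 + 0.09×322 + 5.36×118 + 0.30×356 = 1416.24 + 28.98 + 632.48 + 106.8 = 2184.5
Index = 1782.8 / 2184.5 × 100 = 81.6114

81.6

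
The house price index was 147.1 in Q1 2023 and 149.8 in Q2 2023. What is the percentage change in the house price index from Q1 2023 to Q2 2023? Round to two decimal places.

1.84%

Change = (149.8 − 147.1) / 147.1 × 100
       = 2.7 / 147.1 × 100 = 1.8355%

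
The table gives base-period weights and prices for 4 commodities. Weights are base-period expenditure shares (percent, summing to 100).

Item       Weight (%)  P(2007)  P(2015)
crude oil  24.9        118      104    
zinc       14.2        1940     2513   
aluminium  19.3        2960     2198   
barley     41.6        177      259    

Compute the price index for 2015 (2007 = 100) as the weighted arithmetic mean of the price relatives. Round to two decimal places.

crude oil: 24.9 × (104/118) = 24.9 × 0.881356 = 21.9458
zinc: 14.2 × (2513/1940) = 14.2 × 1.295361 = 18.3941
aluminium: 19.3 × (2198/2960) = 19.3 × 0.742568 = 14.3316
barley: 41.6 × (259/177) = 41.6 × 1.463277 = 60.8723
Index = Σ wᵢ·(p₁ᵢ/p₀ᵢ) = 21.9458 + 18.3941 + 14.3316 + 60.8723 = 115.5438

115.54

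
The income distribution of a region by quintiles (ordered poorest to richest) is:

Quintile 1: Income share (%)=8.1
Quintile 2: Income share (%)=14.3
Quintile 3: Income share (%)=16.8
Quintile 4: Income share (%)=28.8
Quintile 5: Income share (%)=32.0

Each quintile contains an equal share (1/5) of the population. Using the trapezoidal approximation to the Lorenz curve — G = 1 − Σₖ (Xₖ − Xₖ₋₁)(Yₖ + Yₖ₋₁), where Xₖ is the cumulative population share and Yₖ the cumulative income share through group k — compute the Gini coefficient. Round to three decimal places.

0.249

Cumulative income shares Yₖ: 0.0810, 0.2240, 0.3920, 0.6800, 1.0000
Σ (Xₖ−Xₖ₋₁)(Yₖ+Yₖ₋₁) = (1/5)(0.0810+0.0000) + (1/5)(0.2240+0.0810) + (1/5)(0.3920+0.2240) + (1/5)(0.6800+0.3920) + (1/5)(1.0000+0.6800)
  = 0.0162 + 0.0610 + 0.1232 + 0.2144 + 0.3360 = 0.7508
G = 1 − 0.7508 = 0.2492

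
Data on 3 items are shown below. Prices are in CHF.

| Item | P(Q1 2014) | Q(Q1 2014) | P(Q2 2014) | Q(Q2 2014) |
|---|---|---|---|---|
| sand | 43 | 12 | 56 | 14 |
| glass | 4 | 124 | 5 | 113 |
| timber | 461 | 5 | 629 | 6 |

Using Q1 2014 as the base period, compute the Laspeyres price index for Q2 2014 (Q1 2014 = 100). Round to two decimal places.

Laspeyres price index uses base-period quantities as weights.
ΣP(Q2 2014)·Q(Q1 2014) = 56×12 + 5×124 + 629×5 = 672 + 620 + 3145 = 4437
ΣP(Q1 2014)·Q(Q1 2014) = 43×12 + 4×124 + 461×5 = 516 + 496 + 2305 = 3317
Index = 4437 / 3317 × 100 = 133.7655

133.77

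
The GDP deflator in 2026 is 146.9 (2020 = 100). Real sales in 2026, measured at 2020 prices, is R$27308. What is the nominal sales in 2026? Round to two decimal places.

40115.45

Nominal = Real × (Index/100) = 27308 × (146.9/100)
        = 27308 × 1.469 = 40115.4520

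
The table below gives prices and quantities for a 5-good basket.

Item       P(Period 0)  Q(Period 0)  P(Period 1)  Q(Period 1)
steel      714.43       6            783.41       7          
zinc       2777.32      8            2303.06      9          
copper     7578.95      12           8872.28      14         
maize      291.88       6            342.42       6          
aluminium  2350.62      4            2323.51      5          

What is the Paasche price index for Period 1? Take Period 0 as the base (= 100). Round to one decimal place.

109.7

Paasche price index uses current-period quantities as weights.
ΣP(Period 1)·Q(Period 1) = 783.41×7 + 2303.06×9 + 8872.28×14 + 342.42×6 + 2323.51×5 = 5483.87 + 20727.54 + 124211.92 + 2054.52 + 11617.55 = 164095.4
ΣP(Period 0)·Q(Period 1) = 714.43×7 + 2777.32×9 + 7578.95×14 + 291.88×6 + 2350.62×5 = 5001.01 + 24995.88 + 106105.3 + 1751.28 + 11753.1 = 149606.57
Index = 164095.4 / 149606.57 × 100 = 109.6846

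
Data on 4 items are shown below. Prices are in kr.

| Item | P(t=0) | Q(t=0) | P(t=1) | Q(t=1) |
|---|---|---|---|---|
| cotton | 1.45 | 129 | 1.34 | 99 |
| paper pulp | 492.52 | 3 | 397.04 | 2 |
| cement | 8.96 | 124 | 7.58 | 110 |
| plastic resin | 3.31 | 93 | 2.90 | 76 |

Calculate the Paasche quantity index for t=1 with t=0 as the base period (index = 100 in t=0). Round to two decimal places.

76.97

Paasche quantity index uses current-period prices as weights.
ΣP(t=1)·Q(t=1) = 1.34×99 + 397.04×2 + 7.58×110 + 2.90×76 = 132.66 + 794.08 + 833.8 + 220.4 = 1980.94
ΣP(t=1)·Q(t=0) = 1.34×129 + 397.04×3 + 7.58×124 + 2.90×93 = 172.86 + 1191.12 + 939.92 + 269.7 = 2573.6
Index = 1980.94 / 2573.6 × 100 = 76.9716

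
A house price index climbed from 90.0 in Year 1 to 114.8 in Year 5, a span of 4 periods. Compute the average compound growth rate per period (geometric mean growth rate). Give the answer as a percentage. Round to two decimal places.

6.27%

Growth factor = (114.8/90.0)^(1/4) = (1.275556)^(1/4) = 1.062735
Growth rate = 1.062735 − 1 = 0.062735 = 6.2735%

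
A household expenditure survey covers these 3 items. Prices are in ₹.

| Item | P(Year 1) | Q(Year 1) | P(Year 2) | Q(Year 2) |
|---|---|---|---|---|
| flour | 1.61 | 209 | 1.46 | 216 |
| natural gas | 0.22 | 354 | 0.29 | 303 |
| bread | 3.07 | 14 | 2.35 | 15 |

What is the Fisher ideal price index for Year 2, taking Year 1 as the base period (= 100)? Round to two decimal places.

Laspeyres component (base-period weights):
ΣP(Year 2)Q(Year 1) = 1.46×209 + 0.29×354 + 2.35×14 = 305.14 + 102.66 + 32.9 = 440.7
ΣP(Year 1)Q(Year 1) = 1.61×209 + 0.22×354 + 3.07×14 = 336.49 + 77.88 + 42.98 = 457.35
L = 440.7 / 457.35 × 100 = 96.3595
Paasche component (current-period weights):
ΣP(Year 2)Q(Year 2) = 1.46×216 + 0.29×303 + 2.35×15 = 315.36 + 87.87 + 35.25 = 438.48
ΣP(Year 1)Q(Year 2) = 1.61×216 + 0.22×303 + 3.07×15 = 347.76 + 66.66 + 46.05 = 460.47
P = 438.48 / 460.47 × 100 = 95.2244
Fisher = √(L × P) = √(96.3595 × 95.2244) = 95.7903

95.79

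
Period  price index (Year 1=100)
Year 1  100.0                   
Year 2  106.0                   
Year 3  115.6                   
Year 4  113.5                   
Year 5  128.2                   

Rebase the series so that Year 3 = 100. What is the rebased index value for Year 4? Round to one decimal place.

Rebased(Year 4) = 113.5 / 115.6 × 100 = 98.1834

98.2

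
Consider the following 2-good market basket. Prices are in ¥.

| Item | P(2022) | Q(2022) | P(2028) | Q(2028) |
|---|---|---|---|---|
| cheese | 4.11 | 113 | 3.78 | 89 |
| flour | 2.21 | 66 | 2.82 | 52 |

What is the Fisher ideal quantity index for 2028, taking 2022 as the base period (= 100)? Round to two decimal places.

Laspeyres component (base-period weights):
ΣP(2022)Q(2028) = 4.11×89 + 2.21×52 = 365.79 + 114.92 = 480.71
ΣP(2022)Q(2022) = 4.11×113 + 2.21×66 = 464.43 + 145.86 = 610.29
L = 480.71 / 610.29 × 100 = 78.7675
Paasche component (current-period weights):
ΣP(2028)Q(2028) = 3.78×89 + 2.82×52 = 336.42 + 146.64 = 483.06
ΣP(2028)Q(2022) = 3.78×113 + 2.82×66 = 427.14 + 186.12 = 613.26
P = 483.06 / 613.26 × 100 = 78.7692
Fisher = √(L × P) = √(78.7675 × 78.7692) = 78.7683

78.77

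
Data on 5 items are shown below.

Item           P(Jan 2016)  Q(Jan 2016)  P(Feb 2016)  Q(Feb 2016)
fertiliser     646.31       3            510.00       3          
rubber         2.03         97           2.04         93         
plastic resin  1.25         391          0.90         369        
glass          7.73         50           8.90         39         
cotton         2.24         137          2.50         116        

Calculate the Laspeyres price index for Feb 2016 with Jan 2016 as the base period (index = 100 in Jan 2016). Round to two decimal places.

Laspeyres price index uses base-period quantities as weights.
ΣP(Feb 2016)·Q(Jan 2016) = 510.00×3 + 2.04×97 + 0.90×391 + 8.90×50 + 2.50×137 = 1530 + 197.88 + 351.9 + 445 + 342.5 = 2867.28
ΣP(Jan 2016)·Q(Jan 2016) = 646.31×3 + 2.03×97 + 1.25×391 + 7.73×50 + 2.24×137 = 1938.93 + 196.91 + 488.75 + 386.5 + 306.88 = 3317.97
Index = 2867.28 / 3317.97 × 100 = 86.4167

86.42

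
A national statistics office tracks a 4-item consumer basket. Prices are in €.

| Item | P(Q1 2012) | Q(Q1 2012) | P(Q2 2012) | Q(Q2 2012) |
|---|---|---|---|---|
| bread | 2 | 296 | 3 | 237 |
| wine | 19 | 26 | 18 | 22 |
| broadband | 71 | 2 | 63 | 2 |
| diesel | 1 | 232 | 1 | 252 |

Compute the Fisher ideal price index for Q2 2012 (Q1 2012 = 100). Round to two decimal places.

Laspeyres component (base-period weights):
ΣP(Q2 2012)Q(Q1 2012) = 3×296 + 18×26 + 63×2 + 1×232 = 888 + 468 + 126 + 232 = 1714
ΣP(Q1 2012)Q(Q1 2012) = 2×296 + 19×26 + 71×2 + 1×232 = 592 + 494 + 142 + 232 = 1460
L = 1714 / 1460 × 100 = 117.3973
Paasche component (current-period weights):
ΣP(Q2 2012)Q(Q2 2012) = 3×237 + 18×22 + 63×2 + 1×252 = 711 + 396 + 126 + 252 = 1485
ΣP(Q1 2012)Q(Q2 2012) = 2×237 + 19×22 + 71×2 + 1×252 = 474 + 418 + 142 + 252 = 1286
P = 1485 / 1286 × 100 = 115.4743
Fisher = √(L × P) = √(117.3973 × 115.4743) = 116.4318

116.43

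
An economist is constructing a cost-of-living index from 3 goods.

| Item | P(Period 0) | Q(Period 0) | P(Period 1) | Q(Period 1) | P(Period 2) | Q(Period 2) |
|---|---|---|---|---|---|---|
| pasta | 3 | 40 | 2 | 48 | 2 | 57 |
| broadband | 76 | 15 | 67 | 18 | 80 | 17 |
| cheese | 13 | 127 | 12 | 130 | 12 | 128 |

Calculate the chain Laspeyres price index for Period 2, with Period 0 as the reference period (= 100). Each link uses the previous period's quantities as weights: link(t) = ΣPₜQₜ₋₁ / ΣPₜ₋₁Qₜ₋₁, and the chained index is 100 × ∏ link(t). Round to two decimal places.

Link Period 0→Period 1:
ΣP(Period 1)Q(Period 0) = 2×40 + 67×15 + 12×127 = 80 + 1005 + 1524 = 2609
ΣP(Period 0)Q(Period 0) = 3×40 + 76×15 + 13×127 = 120 + 1140 + 1651 = 2911
link = 2609/2911 = 0.896256
Link Period 1→Period 2:
ΣP(Period 2)Q(Period 1) = 2×48 + 80×18 + 12×130 = 96 + 1440 + 1560 = 3096
ΣP(Period 1)Q(Period 1) = 2×48 + 67×18 + 12×130 = 96 + 1206 + 1560 = 2862
link = 3096/2862 = 1.081761
Chained index = 100 × 0.896256 × 1.081761 = 96.9534

96.95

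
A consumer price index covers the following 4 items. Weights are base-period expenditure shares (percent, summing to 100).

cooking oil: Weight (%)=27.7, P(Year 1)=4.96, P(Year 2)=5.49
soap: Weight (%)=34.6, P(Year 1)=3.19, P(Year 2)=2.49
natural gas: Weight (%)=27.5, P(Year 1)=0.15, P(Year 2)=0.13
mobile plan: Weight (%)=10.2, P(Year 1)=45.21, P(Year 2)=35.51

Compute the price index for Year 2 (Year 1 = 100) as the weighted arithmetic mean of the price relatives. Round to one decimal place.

89.5

cooking oil: 27.7 × (5.49/4.96) = 27.7 × 1.106855 = 30.6599
soap: 34.6 × (2.49/3.19) = 34.6 × 0.780564 = 27.0075
natural gas: 27.5 × (0.13/0.15) = 27.5 × 0.866667 = 23.8333
mobile plan: 10.2 × (35.51/45.21) = 10.2 × 0.785446 = 8.0115
Index = Σ wᵢ·(p₁ᵢ/p₀ᵢ) = 30.6599 + 27.0075 + 23.8333 + 8.0115 = 89.5123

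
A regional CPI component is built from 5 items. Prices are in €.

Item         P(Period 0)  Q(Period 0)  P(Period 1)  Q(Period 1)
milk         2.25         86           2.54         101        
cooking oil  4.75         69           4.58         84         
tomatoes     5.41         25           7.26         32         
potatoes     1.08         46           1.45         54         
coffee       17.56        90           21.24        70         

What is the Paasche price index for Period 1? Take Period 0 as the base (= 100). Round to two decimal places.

116.86

Paasche price index uses current-period quantities as weights.
ΣP(Period 1)·Q(Period 1) = 2.54×101 + 4.58×84 + 7.26×32 + 1.45×54 + 21.24×70 = 256.54 + 384.72 + 232.32 + 78.3 + 1486.8 = 2438.68
ΣP(Period 0)·Q(Period 1) = 2.25×101 + 4.75×84 + 5.41×32 + 1.08×54 + 17.56×70 = 227.25 + 399 + 173.12 + 58.32 + 1229.2 = 2086.89
Index = 2438.68 / 2086.89 × 100 = 116.8571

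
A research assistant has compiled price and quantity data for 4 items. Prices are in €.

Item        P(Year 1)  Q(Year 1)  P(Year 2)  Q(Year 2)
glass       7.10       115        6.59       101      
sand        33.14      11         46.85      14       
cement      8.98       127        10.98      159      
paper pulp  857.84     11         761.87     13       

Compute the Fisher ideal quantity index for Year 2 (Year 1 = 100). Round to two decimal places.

Laspeyres component (base-period weights):
ΣP(Year 1)Q(Year 2) = 7.10×101 + 33.14×14 + 8.98×159 + 857.84×13 = 717.1 + 463.96 + 1427.82 + 11151.92 = 13760.8
ΣP(Year 1)Q(Year 1) = 7.10×115 + 33.14×11 + 8.98×127 + 857.84×11 = 816.5 + 364.54 + 1140.46 + 9436.24 = 11757.74
L = 13760.8 / 11757.74 × 100 = 117.0361
Paasche component (current-period weights):
ΣP(Year 2)Q(Year 2) = 6.59×101 + 46.85×14 + 10.98×159 + 761.87×13 = 665.59 + 655.9 + 1745.82 + 9904.31 = 12971.62
ΣP(Year 2)Q(Year 1) = 6.59×115 + 46.85×11 + 10.98×127 + 761.87×11 = 757.85 + 515.35 + 1394.46 + 8380.57 = 11048.23
P = 12971.62 / 11048.23 × 100 = 117.4090
Fisher = √(L × P) = √(117.0361 × 117.4090) = 117.2224

117.22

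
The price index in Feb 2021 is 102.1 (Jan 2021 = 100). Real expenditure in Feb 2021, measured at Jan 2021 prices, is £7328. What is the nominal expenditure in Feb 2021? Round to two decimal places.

7481.89

Nominal = Real × (Index/100) = 7328 × (102.1/100)
        = 7328 × 1.021 = 7481.8880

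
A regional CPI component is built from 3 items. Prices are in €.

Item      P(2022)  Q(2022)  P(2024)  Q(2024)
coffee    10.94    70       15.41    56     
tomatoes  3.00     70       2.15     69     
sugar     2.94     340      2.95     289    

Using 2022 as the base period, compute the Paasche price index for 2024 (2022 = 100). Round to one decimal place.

111.7

Paasche price index uses current-period quantities as weights.
ΣP(2024)·Q(2024) = 15.41×56 + 2.15×69 + 2.95×289 = 862.96 + 148.35 + 852.55 = 1863.86
ΣP(2022)·Q(2024) = 10.94×56 + 3.00×69 + 2.94×289 = 612.64 + 207 + 849.66 = 1669.3
Index = 1863.86 / 1669.3 × 100 = 111.6552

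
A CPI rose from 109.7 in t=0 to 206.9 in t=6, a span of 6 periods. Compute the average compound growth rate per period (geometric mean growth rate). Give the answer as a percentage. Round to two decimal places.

11.15%

Growth factor = (206.9/109.7)^(1/6) = (1.886053)^(1/6) = 1.111541
Growth rate = 1.111541 − 1 = 0.111541 = 11.1541%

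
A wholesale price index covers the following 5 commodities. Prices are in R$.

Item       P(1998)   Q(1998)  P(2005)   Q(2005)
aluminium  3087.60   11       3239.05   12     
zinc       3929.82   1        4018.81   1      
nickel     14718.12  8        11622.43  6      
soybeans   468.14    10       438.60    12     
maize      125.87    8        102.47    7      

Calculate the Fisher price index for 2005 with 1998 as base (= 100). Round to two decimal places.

Laspeyres component (base-period weights):
ΣP(2005)Q(1998) = 3239.05×11 + 4018.81×1 + 11622.43×8 + 438.60×10 + 102.47×8 = 35629.55 + 4018.81 + 92979.44 + 4386 + 819.76 = 137833.56
ΣP(1998)Q(1998) = 3087.60×11 + 3929.82×1 + 14718.12×8 + 468.14×10 + 125.87×8 = 33963.6 + 3929.82 + 117744.96 + 4681.4 + 1006.96 = 161326.74
L = 137833.56 / 161326.74 × 100 = 85.4375
Paasche component (current-period weights):
ΣP(2005)Q(2005) = 3239.05×12 + 4018.81×1 + 11622.43×6 + 438.60×12 + 102.47×7 = 38868.6 + 4018.81 + 69734.58 + 5263.2 + 717.29 = 118602.48
ΣP(1998)Q(2005) = 3087.60×12 + 3929.82×1 + 14718.12×6 + 468.14×12 + 125.87×7 = 37051.2 + 3929.82 + 88308.72 + 5617.68 + 881.09 = 135788.51
P = 118602.48 / 135788.51 × 100 = 87.3435
Fisher = √(L × P) = √(85.4375 × 87.3435) = 86.3853

86.39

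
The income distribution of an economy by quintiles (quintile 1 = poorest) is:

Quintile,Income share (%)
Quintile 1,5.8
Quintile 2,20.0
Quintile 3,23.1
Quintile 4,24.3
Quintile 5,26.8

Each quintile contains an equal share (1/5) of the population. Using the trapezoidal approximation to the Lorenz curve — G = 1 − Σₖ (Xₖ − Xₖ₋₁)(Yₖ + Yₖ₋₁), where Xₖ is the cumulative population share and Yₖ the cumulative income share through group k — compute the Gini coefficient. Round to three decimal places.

Cumulative income shares Yₖ: 0.0580, 0.2580, 0.4890, 0.7320, 1.0000
Σ (Xₖ−Xₖ₋₁)(Yₖ+Yₖ₋₁) = (1/5)(0.0580+0.0000) + (1/5)(0.2580+0.0580) + (1/5)(0.4890+0.2580) + (1/5)(0.7320+0.4890) + (1/5)(1.0000+0.7320)
  = 0.0116 + 0.0632 + 0.1494 + 0.2442 + 0.3464 = 0.8148
G = 1 − 0.8148 = 0.1852

0.185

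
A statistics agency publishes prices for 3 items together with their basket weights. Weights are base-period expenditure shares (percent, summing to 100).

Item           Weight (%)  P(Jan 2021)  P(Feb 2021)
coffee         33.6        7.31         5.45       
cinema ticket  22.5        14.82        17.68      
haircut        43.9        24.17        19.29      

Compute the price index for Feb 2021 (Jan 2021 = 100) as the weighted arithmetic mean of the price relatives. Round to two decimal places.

86.93

coffee: 33.6 × (5.45/7.31) = 33.6 × 0.745554 = 25.0506
cinema ticket: 22.5 × (17.68/14.82) = 22.5 × 1.192982 = 26.8421
haircut: 43.9 × (19.29/24.17) = 43.9 × 0.798097 = 35.0365
Index = Σ wᵢ·(p₁ᵢ/p₀ᵢ) = 25.0506 + 26.8421 + 35.0365 = 86.9292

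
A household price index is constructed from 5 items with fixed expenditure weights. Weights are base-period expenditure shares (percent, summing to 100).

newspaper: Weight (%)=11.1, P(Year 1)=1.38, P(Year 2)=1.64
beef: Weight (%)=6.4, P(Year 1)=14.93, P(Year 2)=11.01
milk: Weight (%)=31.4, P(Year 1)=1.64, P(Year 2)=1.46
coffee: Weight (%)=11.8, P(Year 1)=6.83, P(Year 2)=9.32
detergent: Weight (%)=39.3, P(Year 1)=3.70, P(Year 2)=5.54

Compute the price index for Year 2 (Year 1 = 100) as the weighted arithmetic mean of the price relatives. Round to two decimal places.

newspaper: 11.1 × (1.64/1.38) = 11.1 × 1.188406 = 13.1913
beef: 6.4 × (11.01/14.93) = 6.4 × 0.737441 = 4.7196
milk: 31.4 × (1.46/1.64) = 31.4 × 0.890244 = 27.9537
coffee: 11.8 × (9.32/6.83) = 11.8 × 1.364568 = 16.1019
detergent: 39.3 × (5.54/3.70) = 39.3 × 1.497297 = 58.8438
Index = Σ wᵢ·(p₁ᵢ/p₀ᵢ) = 13.1913 + 4.7196 + 27.9537 + 16.1019 + 58.8438 = 120.8103

120.81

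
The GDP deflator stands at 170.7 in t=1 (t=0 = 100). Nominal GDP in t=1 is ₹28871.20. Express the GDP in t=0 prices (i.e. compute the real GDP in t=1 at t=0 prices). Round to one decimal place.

16913.4

Real = Nominal ÷ (Index/100) = 28871.20 ÷ (170.7/100)
     = 28871.20 ÷ 1.707 = 16913.4153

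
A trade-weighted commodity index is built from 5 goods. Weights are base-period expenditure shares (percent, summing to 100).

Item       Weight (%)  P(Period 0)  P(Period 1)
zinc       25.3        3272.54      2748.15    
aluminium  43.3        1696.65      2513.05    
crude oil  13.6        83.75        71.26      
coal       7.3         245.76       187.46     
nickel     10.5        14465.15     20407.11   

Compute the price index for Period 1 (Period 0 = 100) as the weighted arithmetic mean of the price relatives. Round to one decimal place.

117.3

zinc: 25.3 × (2748.15/3272.54) = 25.3 × 0.839761 = 21.2459
aluminium: 43.3 × (2513.05/1696.65) = 43.3 × 1.481184 = 64.1352
crude oil: 13.6 × (71.26/83.75) = 13.6 × 0.850866 = 11.5718
coal: 7.3 × (187.46/245.76) = 7.3 × 0.762777 = 5.5683
nickel: 10.5 × (20407.11/14465.15) = 10.5 × 1.410778 = 14.8132
Index = Σ wᵢ·(p₁ᵢ/p₀ᵢ) = 21.2459 + 64.1352 + 11.5718 + 5.5683 + 14.8132 = 117.3344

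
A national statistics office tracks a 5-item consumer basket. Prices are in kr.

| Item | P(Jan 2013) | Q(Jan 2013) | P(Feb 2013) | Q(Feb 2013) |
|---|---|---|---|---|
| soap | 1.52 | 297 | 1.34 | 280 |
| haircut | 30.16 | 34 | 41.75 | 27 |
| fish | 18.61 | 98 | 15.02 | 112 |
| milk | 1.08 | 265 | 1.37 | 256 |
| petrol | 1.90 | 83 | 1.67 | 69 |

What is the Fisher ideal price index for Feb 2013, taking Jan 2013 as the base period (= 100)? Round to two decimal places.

99.52

Laspeyres component (base-period weights):
ΣP(Feb 2013)Q(Jan 2013) = 1.34×297 + 41.75×34 + 15.02×98 + 1.37×265 + 1.67×83 = 397.98 + 1419.5 + 1471.96 + 363.05 + 138.61 = 3791.1
ΣP(Jan 2013)Q(Jan 2013) = 1.52×297 + 30.16×34 + 18.61×98 + 1.08×265 + 1.90×83 = 451.44 + 1025.44 + 1823.78 + 286.2 + 157.7 = 3744.56
L = 3791.1 / 3744.56 × 100 = 101.2429
Paasche component (current-period weights):
ΣP(Feb 2013)Q(Feb 2013) = 1.34×280 + 41.75×27 + 15.02×112 + 1.37×256 + 1.67×69 = 375.2 + 1127.25 + 1682.24 + 350.72 + 115.23 = 3650.64
ΣP(Jan 2013)Q(Feb 2013) = 1.52×280 + 30.16×27 + 18.61×112 + 1.08×256 + 1.90×69 = 425.6 + 814.32 + 2084.32 + 276.48 + 131.1 = 3731.82
P = 3650.64 / 3731.82 × 100 = 97.8247
Fisher = √(L × P) = √(101.2429 × 97.8247) = 99.5191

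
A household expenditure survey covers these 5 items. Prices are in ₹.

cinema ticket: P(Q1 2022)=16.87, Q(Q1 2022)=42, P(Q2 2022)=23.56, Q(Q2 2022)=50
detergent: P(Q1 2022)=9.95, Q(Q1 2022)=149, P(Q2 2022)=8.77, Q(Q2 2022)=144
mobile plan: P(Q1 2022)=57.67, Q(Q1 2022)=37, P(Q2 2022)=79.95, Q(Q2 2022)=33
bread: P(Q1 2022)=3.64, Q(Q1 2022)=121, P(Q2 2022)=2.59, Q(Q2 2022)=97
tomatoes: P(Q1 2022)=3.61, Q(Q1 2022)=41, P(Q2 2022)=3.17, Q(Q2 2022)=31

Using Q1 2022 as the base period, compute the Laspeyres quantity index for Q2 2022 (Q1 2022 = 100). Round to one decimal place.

Laspeyres quantity index uses base-period prices as weights.
ΣP(Q1 2022)·Q(Q2 2022) = 16.87×50 + 9.95×144 + 57.67×33 + 3.64×97 + 3.61×31 = 843.5 + 1432.8 + 1903.11 + 353.08 + 111.91 = 4644.4
ΣP(Q1 2022)·Q(Q1 2022) = 16.87×42 + 9.95×149 + 57.67×37 + 3.64×121 + 3.61×41 = 708.54 + 1482.55 + 2133.79 + 440.44 + 148.01 = 4913.33
Index = 4644.4 / 4913.33 × 100 = 94.5265

94.5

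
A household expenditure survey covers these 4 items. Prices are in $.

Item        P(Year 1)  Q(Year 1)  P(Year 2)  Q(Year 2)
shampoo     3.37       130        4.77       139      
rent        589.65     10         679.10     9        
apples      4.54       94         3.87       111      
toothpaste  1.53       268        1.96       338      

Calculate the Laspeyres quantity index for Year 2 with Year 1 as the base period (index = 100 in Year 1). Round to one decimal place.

94.8

Laspeyres quantity index uses base-period prices as weights.
ΣP(Year 1)·Q(Year 2) = 3.37×139 + 589.65×9 + 4.54×111 + 1.53×338 = 468.43 + 5306.85 + 503.94 + 517.14 = 6796.36
ΣP(Year 1)·Q(Year 1) = 3.37×130 + 589.65×10 + 4.54×94 + 1.53×268 = 438.1 + 5896.5 + 426.76 + 410.04 = 7171.4
Index = 6796.36 / 7171.4 × 100 = 94.7703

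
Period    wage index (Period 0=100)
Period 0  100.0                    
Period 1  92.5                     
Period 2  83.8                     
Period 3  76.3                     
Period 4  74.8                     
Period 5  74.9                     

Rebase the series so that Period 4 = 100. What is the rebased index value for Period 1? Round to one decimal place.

Rebased(Period 1) = 92.5 / 74.8 × 100 = 123.6631

123.7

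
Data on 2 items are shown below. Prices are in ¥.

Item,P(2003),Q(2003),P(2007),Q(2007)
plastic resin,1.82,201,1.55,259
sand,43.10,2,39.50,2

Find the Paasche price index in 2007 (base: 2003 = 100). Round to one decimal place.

86.2

Paasche price index uses current-period quantities as weights.
ΣP(2007)·Q(2007) = 1.55×259 + 39.50×2 = 401.45 + 79 = 480.45
ΣP(2003)·Q(2007) = 1.82×259 + 43.10×2 = 471.38 + 86.2 = 557.58
Index = 480.45 / 557.58 × 100 = 86.1670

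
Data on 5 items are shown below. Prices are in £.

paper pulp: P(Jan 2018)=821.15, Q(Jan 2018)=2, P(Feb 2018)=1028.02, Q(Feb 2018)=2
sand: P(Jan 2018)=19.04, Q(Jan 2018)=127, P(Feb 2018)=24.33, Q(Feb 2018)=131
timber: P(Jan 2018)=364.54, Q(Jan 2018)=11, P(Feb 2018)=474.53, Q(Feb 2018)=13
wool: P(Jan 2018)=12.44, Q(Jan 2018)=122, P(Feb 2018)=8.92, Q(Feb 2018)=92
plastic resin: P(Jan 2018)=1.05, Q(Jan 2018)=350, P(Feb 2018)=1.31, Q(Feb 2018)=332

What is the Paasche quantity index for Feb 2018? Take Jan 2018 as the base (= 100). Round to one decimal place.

Paasche quantity index uses current-period prices as weights.
ΣP(Feb 2018)·Q(Feb 2018) = 1028.02×2 + 24.33×131 + 474.53×13 + 8.92×92 + 1.31×332 = 2056.04 + 3187.23 + 6168.89 + 820.64 + 434.92 = 12667.72
ΣP(Feb 2018)·Q(Jan 2018) = 1028.02×2 + 24.33×127 + 474.53×11 + 8.92×122 + 1.31×350 = 2056.04 + 3089.91 + 5219.83 + 1088.24 + 458.5 = 11912.52
Index = 12667.72 / 11912.52 × 100 = 106.3395

106.3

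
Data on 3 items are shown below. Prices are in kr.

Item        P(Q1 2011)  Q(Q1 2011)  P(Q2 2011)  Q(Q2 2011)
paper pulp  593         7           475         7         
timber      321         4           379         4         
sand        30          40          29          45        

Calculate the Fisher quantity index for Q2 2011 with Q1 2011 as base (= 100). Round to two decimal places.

102.34

Laspeyres component (base-period weights):
ΣP(Q1 2011)Q(Q2 2011) = 593×7 + 321×4 + 30×45 = 4151 + 1284 + 1350 = 6785
ΣP(Q1 2011)Q(Q1 2011) = 593×7 + 321×4 + 30×40 = 4151 + 1284 + 1200 = 6635
L = 6785 / 6635 × 100 = 102.2607
Paasche component (current-period weights):
ΣP(Q2 2011)Q(Q2 2011) = 475×7 + 379×4 + 29×45 = 3325 + 1516 + 1305 = 6146
ΣP(Q2 2011)Q(Q1 2011) = 475×7 + 379×4 + 29×40 = 3325 + 1516 + 1160 = 6001
P = 6146 / 6001 × 100 = 102.4163
Fisher = √(L × P) = √(102.2607 × 102.4163) = 102.3385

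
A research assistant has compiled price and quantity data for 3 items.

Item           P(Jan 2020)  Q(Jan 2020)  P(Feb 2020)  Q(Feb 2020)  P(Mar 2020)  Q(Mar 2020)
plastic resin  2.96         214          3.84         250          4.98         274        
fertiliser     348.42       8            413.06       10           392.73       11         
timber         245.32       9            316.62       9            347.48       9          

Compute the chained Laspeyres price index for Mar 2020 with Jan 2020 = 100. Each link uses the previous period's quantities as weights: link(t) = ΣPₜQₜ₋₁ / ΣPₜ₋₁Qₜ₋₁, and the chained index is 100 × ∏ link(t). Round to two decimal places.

129.54

Link Jan 2020→Feb 2020:
ΣP(Feb 2020)Q(Jan 2020) = 3.84×214 + 413.06×8 + 316.62×9 = 821.76 + 3304.48 + 2849.58 = 6975.82
ΣP(Jan 2020)Q(Jan 2020) = 2.96×214 + 348.42×8 + 245.32×9 = 633.44 + 2787.36 + 2207.88 = 5628.68
link = 6975.82/5628.68 = 1.239335
Link Feb 2020→Mar 2020:
ΣP(Mar 2020)Q(Feb 2020) = 4.98×250 + 392.73×10 + 347.48×9 = 1245 + 3927.3 + 3127.32 = 8299.62
ΣP(Feb 2020)Q(Feb 2020) = 3.84×250 + 413.06×10 + 316.62×9 = 960 + 4130.6 + 2849.58 = 7940.18
link = 8299.62/7940.18 = 1.045268
Chained index = 100 × 1.239335 × 1.045268 = 129.5438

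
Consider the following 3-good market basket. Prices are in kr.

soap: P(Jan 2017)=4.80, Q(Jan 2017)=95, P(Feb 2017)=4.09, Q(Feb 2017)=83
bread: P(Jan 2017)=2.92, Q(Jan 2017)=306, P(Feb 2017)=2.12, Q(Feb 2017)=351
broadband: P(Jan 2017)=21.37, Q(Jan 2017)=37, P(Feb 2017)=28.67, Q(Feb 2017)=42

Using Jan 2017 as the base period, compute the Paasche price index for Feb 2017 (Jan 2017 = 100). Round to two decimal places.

Paasche price index uses current-period quantities as weights.
ΣP(Feb 2017)·Q(Feb 2017) = 4.09×83 + 2.12×351 + 28.67×42 = 339.47 + 744.12 + 1204.14 = 2287.73
ΣP(Jan 2017)·Q(Feb 2017) = 4.80×83 + 2.92×351 + 21.37×42 = 398.4 + 1024.92 + 897.54 = 2320.86
Index = 2287.73 / 2320.86 × 100 = 98.5725

98.57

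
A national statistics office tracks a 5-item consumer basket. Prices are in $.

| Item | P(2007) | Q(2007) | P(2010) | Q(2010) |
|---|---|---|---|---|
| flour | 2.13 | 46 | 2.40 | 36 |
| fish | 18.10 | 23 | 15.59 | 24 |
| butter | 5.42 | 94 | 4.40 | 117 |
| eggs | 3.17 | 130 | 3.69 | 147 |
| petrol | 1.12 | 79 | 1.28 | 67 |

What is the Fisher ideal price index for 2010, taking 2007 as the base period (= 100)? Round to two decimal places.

95.55

Laspeyres component (base-period weights):
ΣP(2010)Q(2007) = 2.40×46 + 15.59×23 + 4.40×94 + 3.69×130 + 1.28×79 = 110.4 + 358.57 + 413.6 + 479.7 + 101.12 = 1463.39
ΣP(2007)Q(2007) = 2.13×46 + 18.10×23 + 5.42×94 + 3.17×130 + 1.12×79 = 97.98 + 416.3 + 509.48 + 412.1 + 88.48 = 1524.34
L = 1463.39 / 1524.34 × 100 = 96.0015
Paasche component (current-period weights):
ΣP(2010)Q(2010) = 2.40×36 + 15.59×24 + 4.40×117 + 3.69×147 + 1.28×67 = 86.4 + 374.16 + 514.8 + 542.43 + 85.76 = 1603.55
ΣP(2007)Q(2010) = 2.13×36 + 18.10×24 + 5.42×117 + 3.17×147 + 1.12×67 = 76.68 + 434.4 + 634.14 + 465.99 + 75.04 = 1686.25
P = 1603.55 / 1686.25 × 100 = 95.0956
Fisher = √(L × P) = √(96.0015 × 95.0956) = 95.5475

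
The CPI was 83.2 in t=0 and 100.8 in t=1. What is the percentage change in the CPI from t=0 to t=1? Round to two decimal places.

21.15%

Change = (100.8 − 83.2) / 83.2 × 100
       = 17.6 / 83.2 × 100 = 21.1538%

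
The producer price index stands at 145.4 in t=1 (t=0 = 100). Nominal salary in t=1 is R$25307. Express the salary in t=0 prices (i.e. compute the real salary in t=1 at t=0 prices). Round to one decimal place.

Real = Nominal ÷ (Index/100) = 25307 ÷ (145.4/100)
     = 25307 ÷ 1.454 = 17405.0894

17405.1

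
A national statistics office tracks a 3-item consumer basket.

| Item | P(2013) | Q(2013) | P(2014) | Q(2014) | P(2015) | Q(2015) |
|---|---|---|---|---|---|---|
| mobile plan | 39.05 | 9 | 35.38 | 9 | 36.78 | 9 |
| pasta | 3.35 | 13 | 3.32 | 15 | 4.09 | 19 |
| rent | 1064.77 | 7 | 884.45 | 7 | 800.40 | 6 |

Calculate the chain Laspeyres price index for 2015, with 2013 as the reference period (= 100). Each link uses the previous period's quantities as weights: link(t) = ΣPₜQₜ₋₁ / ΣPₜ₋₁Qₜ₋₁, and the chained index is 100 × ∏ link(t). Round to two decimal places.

Link 2013→2014:
ΣP(2014)Q(2013) = 35.38×9 + 3.32×13 + 884.45×7 = 318.42 + 43.16 + 6191.15 = 6552.73
ΣP(2013)Q(2013) = 39.05×9 + 3.35×13 + 1064.77×7 = 351.45 + 43.55 + 7453.39 = 7848.39
link = 6552.73/7848.39 = 0.834914
Link 2014→2015:
ΣP(2015)Q(2014) = 36.78×9 + 4.09×15 + 800.40×7 = 331.02 + 61.35 + 5602.8 = 5995.17
ΣP(2014)Q(2014) = 35.38×9 + 3.32×15 + 884.45×7 = 318.42 + 49.8 + 6191.15 = 6559.37
link = 5995.17/6559.37 = 0.913986
Chained index = 100 × 0.834914 × 0.913986 = 76.3099

76.31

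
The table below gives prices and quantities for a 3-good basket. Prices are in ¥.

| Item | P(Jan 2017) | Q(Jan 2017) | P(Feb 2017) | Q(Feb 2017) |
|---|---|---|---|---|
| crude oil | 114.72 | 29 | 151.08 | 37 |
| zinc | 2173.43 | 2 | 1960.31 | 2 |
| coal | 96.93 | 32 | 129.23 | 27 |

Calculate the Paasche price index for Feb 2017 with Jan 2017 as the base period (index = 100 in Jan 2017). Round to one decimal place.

116.0

Paasche price index uses current-period quantities as weights.
ΣP(Feb 2017)·Q(Feb 2017) = 151.08×37 + 1960.31×2 + 129.23×27 = 5589.96 + 3920.62 + 3489.21 = 12999.79
ΣP(Jan 2017)·Q(Feb 2017) = 114.72×37 + 2173.43×2 + 96.93×27 = 4244.64 + 4346.86 + 2617.11 = 11208.61
Index = 12999.79 / 11208.61 × 100 = 115.9804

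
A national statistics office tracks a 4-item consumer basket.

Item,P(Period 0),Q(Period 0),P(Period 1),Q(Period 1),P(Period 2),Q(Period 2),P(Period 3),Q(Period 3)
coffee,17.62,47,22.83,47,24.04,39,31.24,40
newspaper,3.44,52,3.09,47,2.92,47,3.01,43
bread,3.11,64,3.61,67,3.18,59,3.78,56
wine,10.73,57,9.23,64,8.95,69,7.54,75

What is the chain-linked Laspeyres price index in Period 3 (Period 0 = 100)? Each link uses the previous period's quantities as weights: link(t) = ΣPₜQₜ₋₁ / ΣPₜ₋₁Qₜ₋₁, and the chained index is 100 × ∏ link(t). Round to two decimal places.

122.66

Link Period 0→Period 1:
ΣP(Period 1)Q(Period 0) = 22.83×47 + 3.09×52 + 3.61×64 + 9.23×57 = 1073.01 + 160.68 + 231.04 + 526.11 = 1990.84
ΣP(Period 0)Q(Period 0) = 17.62×47 + 3.44×52 + 3.11×64 + 10.73×57 = 828.14 + 178.88 + 199.04 + 611.61 = 1817.67
link = 1990.84/1817.67 = 1.095270
Link Period 1→Period 2:
ΣP(Period 2)Q(Period 1) = 24.04×47 + 2.92×47 + 3.18×67 + 8.95×64 = 1129.88 + 137.24 + 213.06 + 572.8 = 2052.98
ΣP(Period 1)Q(Period 1) = 22.83×47 + 3.09×47 + 3.61×67 + 9.23×64 = 1073.01 + 145.23 + 241.87 + 590.72 = 2050.83
link = 2052.98/2050.83 = 1.001048
Link Period 2→Period 3:
ΣP(Period 3)Q(Period 2) = 31.24×39 + 3.01×47 + 3.78×59 + 7.54×69 = 1218.36 + 141.47 + 223.02 + 520.26 = 2103.11
ΣP(Period 2)Q(Period 2) = 24.04×39 + 2.92×47 + 3.18×59 + 8.95×69 = 937.56 + 137.24 + 187.62 + 617.55 = 1879.97
link = 2103.11/1879.97 = 1.118693
Chained index = 100 × 1.095270 × 1.001048 × 1.118693 = 122.6556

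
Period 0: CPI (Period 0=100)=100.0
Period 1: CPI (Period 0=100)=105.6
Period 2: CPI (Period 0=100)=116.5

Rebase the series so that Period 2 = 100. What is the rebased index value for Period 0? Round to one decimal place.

Rebased(Period 0) = 100.0 / 116.5 × 100 = 85.8369

85.8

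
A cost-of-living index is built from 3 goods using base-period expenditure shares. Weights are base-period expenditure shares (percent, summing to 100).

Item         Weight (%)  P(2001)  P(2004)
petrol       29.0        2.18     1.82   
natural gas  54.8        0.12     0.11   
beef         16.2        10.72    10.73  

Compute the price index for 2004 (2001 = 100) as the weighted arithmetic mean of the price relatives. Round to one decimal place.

petrol: 29.0 × (1.82/2.18) = 29.0 × 0.834862 = 24.2110
natural gas: 54.8 × (0.11/0.12) = 54.8 × 0.916667 = 50.2333
beef: 16.2 × (10.73/10.72) = 16.2 × 1.000933 = 16.2151
Index = Σ wᵢ·(p₁ᵢ/p₀ᵢ) = 24.2110 + 50.2333 + 16.2151 = 90.6595

90.7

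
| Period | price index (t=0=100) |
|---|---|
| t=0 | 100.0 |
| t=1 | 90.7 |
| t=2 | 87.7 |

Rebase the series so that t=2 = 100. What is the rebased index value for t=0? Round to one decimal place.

Rebased(t=0) = 100.0 / 87.7 × 100 = 114.0251

114.0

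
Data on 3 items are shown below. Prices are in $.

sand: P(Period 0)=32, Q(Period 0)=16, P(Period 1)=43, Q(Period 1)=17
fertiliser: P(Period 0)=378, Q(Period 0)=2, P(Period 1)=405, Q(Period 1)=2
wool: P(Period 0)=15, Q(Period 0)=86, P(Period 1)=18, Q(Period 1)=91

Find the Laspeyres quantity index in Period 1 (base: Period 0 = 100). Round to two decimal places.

Laspeyres quantity index uses base-period prices as weights.
ΣP(Period 0)·Q(Period 1) = 32×17 + 378×2 + 15×91 = 544 + 756 + 1365 = 2665
ΣP(Period 0)·Q(Period 0) = 32×16 + 378×2 + 15×86 = 512 + 756 + 1290 = 2558
Index = 2665 / 2558 × 100 = 104.1830

104.18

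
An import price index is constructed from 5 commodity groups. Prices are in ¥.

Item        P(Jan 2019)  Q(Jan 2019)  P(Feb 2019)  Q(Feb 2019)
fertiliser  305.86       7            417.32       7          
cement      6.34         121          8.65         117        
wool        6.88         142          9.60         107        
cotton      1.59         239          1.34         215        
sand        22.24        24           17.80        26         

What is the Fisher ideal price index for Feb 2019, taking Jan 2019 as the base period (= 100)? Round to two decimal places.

126.25

Laspeyres component (base-period weights):
ΣP(Feb 2019)Q(Jan 2019) = 417.32×7 + 8.65×121 + 9.60×142 + 1.34×239 + 17.80×24 = 2921.24 + 1046.65 + 1363.2 + 320.26 + 427.2 = 6078.55
ΣP(Jan 2019)Q(Jan 2019) = 305.86×7 + 6.34×121 + 6.88×142 + 1.59×239 + 22.24×24 = 2141.02 + 767.14 + 976.96 + 380.01 + 533.76 = 4798.89
L = 6078.55 / 4798.89 × 100 = 126.6657
Paasche component (current-period weights):
ΣP(Feb 2019)Q(Feb 2019) = 417.32×7 + 8.65×117 + 9.60×107 + 1.34×215 + 17.80×26 = 2921.24 + 1012.05 + 1027.2 + 288.1 + 462.8 = 5711.39
ΣP(Jan 2019)Q(Feb 2019) = 305.86×7 + 6.34×117 + 6.88×107 + 1.59×215 + 22.24×26 = 2141.02 + 741.78 + 736.16 + 341.85 + 578.24 = 4539.05
P = 5711.39 / 4539.05 × 100 = 125.8279
Fisher = √(L × P) = √(126.6657 × 125.8279) = 126.2461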